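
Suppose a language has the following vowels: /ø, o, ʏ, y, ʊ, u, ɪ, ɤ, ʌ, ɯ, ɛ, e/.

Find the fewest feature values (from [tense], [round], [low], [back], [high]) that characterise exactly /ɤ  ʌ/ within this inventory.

The class [−high], [+back], [−round] has exactly /ɤ, ʌ/ as its extension in this inventory. No smaller conjunction from the listed features achieves this: [+back, −round] alone would also admit /ɯ/; [−high, −round] alone would also admit /ɛ, e/; [−high, +back] alone would also admit /o/; and checking the remaining two-feature bundles turns up none with this extension.

[−high, +back, −round]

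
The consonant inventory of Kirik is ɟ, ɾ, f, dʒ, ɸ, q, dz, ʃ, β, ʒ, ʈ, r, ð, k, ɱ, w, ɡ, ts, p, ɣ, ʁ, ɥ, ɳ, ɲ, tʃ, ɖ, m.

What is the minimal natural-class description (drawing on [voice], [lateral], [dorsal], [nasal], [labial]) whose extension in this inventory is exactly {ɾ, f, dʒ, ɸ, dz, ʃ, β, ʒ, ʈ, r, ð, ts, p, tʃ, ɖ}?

[−nasal, −dorsal]

/ɾ, f, dʒ, ɸ, dz, ʃ, β, ʒ, ʈ, r, ð, ts, p, tʃ, ɖ/ are all [−nasal], [−dorsal], and no other segment in the inventory matches both values. Dropping any one of them over-generates: [−dorsal] alone would also admit /ɱ, ɳ, m/; [−nasal] alone would also admit /ɟ, q, k, w, …/. No other single listed feature picks out exactly this set either, so fewer than two features will not do.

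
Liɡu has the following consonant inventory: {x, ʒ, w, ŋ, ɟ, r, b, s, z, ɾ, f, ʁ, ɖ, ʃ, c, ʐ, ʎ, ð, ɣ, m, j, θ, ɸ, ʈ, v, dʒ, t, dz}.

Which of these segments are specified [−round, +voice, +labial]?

Eliminate segments failing any feature: /x, s, f, ʃ, c, θ, ɸ, ʈ, t/ are [−voice]; /ʒ, ŋ, ɟ, r, z, ɾ, ʁ, ɖ, ʐ, ʎ, ð, ɣ, j, dʒ, dz/ are [−labial]; /w/ is [+round]. The remaining /b, m, v/ satisfy [−round], [+voice], [+labial].

b, m, v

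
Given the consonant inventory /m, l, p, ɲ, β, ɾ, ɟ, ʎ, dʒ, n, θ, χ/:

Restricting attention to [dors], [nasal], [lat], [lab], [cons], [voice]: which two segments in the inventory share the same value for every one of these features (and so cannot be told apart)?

ɾ, dʒ

On the given features, /ɾ/ and /dʒ/ have an identical profile: [−dorsal], [−nasal], [−lateral], [−labial], [+consonantal], [+voice]. No other two segments in the inventory coincide on all 6 features. (They do differ in [sonorant], [strident] and [anterior], which are not among the given features.)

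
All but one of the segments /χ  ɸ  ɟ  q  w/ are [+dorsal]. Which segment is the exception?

ɸ

Every segment except /ɸ/ is [+dorsal]. /ɸ/ (voiceless bilabial fricative) is [-dorsal], so it is the exception.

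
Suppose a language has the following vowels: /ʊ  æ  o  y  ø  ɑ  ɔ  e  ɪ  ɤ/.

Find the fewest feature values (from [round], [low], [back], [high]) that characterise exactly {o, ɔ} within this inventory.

The class [−high], [+back], [+round] has exactly /o, ɔ/ as its extension in this inventory. No smaller conjunction from the listed features achieves this: [+back, +round] alone would also admit /ʊ/; [−high, +round] alone would also admit /ø/; [−high, +back] alone would also admit /ɑ, ɤ/; and checking the remaining two-feature bundles turns up none with this extension.

[−high, +back, +round]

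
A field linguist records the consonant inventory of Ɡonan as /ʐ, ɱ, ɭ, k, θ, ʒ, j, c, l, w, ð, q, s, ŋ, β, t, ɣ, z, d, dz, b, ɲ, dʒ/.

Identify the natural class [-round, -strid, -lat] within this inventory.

The [-round] segments are /ʐ, ɱ, ɭ, k, θ, ʒ, j, c, l, ð, q, s, ŋ, β, t, ɣ, z, d, dz, b, ɲ, dʒ/.
Then [-strident] gives /ɱ, ɭ, k, θ, j, c, l, ð, q, ŋ, β, t, ɣ, d, b, ɲ/.
Then [-lateral] leaves /ɱ, k, θ, j, c, ð, q, ŋ, β, t, ɣ, d, b, ɲ/.

ɱ, k, θ, j, c, ð, q, ŋ, β, t, ɣ, d, b, ɲ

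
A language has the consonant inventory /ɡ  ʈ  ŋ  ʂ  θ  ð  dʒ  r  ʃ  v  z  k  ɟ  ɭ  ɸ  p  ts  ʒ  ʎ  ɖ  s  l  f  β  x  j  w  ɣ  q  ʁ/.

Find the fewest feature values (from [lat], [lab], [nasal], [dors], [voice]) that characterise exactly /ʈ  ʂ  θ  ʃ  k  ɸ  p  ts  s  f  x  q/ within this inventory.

[-voice]

The target set is precisely the extension of [-voice] in this inventory.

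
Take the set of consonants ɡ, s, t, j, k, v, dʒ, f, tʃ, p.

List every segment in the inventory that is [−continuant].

ɡ, t, k, dʒ, tʃ, p

The [−continuant] segments here are /ɡ, t, k, dʒ, tʃ, p/; the remaining /s, j, v, f/ are [+continuant].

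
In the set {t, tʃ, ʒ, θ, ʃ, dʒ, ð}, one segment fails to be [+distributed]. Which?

t

/t/ is the voiceless alveolar stop, which is [−distributed]; the rest — /ð, tʃ, ʒ, dʒ, θ, ʃ/ — are [+distributed].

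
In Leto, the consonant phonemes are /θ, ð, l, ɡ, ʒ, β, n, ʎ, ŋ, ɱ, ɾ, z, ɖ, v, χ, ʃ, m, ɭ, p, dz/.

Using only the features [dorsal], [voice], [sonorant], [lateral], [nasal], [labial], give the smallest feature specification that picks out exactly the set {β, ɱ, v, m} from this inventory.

[+voice, +labial]

The class [+voice], [+labial] has exactly /β, ɱ, v, m/ as its extension in this inventory. No smaller conjunction from the listed features achieves this: [+labial] alone would also admit /p/; [+voice] alone would also admit /ð, l, ɡ, ʒ, …/; and checking the remaining single features turns up none with this extension.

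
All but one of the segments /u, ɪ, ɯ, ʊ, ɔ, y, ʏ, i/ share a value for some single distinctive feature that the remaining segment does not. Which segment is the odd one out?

ɔ

/ɪ, u, y, i, ɯ, ʏ, ʊ/ are all [+high], but /ɔ/ (mid back rounded lax vowel) is [−high]. No other single segment can be removed to leave a set sharing one feature value that the removed segment lacks, so /ɔ/ is the odd one out.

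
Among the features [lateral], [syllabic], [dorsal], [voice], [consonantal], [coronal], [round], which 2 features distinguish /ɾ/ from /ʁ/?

[coronal], [dorsal]

The two segments share [-lateral], [-syllabic], [+voice], [+consonantal], [-round]. The only features from the list on which they differ: /ɾ/ is [+coronal] while /ʁ/ is [-coronal]; /ɾ/ is [-dorsal] while /ʁ/ is [+dorsal].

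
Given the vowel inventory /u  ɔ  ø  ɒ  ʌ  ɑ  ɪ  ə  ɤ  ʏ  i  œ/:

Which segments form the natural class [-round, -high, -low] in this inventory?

ʌ, ə, ɤ

Eliminate segments failing any feature: /u, ɔ, ø, ɒ, ʏ, œ/ are [+round]; /ɑ/ is [+low]; /ɪ, i/ are [+high]. The remaining /ʌ, ə, ɤ/ satisfy [-round], [-high], [-low].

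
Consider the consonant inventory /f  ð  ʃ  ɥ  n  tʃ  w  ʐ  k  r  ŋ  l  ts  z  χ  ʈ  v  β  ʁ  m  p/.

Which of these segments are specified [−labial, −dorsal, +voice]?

ð, n, ʐ, r, l, z

Checking each segment against [−labial], [−dorsal], [+voice]: /ð/ (voiced dental fricative), /n/ (alveolar nasal), /ʐ/ (voiced retroflex fricative), /r/ (alveolar trill), /l/ (alveolar lateral approximant), /z/ (voiced alveolar fricative) satisfy every feature; every other segment in the inventory fails at least one.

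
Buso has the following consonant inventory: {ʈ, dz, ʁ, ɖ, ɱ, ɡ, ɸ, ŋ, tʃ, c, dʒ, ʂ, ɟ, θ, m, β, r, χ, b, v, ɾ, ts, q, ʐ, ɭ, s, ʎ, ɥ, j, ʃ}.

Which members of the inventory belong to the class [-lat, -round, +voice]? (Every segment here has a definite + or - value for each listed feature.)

dz, ʁ, ɖ, ɱ, ɡ, ŋ, dʒ, ɟ, m, β, r, b, v, ɾ, ʐ, j

Eliminate segments failing any feature: /ʈ, ɸ, tʃ, c, ʂ, θ, χ, ts, q, s, ʃ/ are [-voice]; /ɭ, ʎ/ are [+lateral]; /ɥ/ is [+round]. The remaining /dz, ʁ, ɖ, ɱ, ɡ, ŋ, dʒ, ɟ, m, β, r, b, v, ɾ, ʐ, j/ satisfy [-lateral], [-round], [+voice].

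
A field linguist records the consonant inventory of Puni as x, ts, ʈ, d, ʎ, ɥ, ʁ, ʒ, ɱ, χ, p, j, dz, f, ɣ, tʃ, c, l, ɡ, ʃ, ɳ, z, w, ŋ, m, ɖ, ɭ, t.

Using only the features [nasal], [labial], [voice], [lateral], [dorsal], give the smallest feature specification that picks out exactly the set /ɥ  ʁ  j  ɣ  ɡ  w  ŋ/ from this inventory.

[+voice, -lateral, +dorsal]

/ɥ, ʁ, j, ɣ, ɡ, w, ŋ/ are all [+voice], [-lateral], [+dorsal], and no other segment in the inventory matches all three values. Dropping any one of them over-generates: [-lateral, +dorsal] alone would also admit /x, χ, c/; [+voice, +dorsal] alone would also admit /ʎ/; [+voice, -lateral] alone would also admit /d, ʒ, ɱ, dz, …/. No other combination of two listed features picks out exactly this set either, so fewer than three features will not do.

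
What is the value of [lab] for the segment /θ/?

[−labial]

/θ/ is the voiceless dental fricative. The feature [labial] marks segments articulated with one or both lips; /θ/ lacks this property, so it is [−labial].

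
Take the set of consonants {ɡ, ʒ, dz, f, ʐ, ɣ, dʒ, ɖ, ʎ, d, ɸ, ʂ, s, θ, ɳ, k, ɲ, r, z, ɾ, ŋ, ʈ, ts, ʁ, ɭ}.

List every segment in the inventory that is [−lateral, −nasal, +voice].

Eliminate segments failing any feature: /f, ɸ, ʂ, s, θ, k, ʈ, ts/ are [−voice]; /ʎ, ɭ/ are [+lateral]; /ɳ, ɲ, ŋ/ are [+nasal]. The remaining /ɡ, ʒ, dz, ʐ, ɣ, dʒ, ɖ, d, r, z, ɾ, ʁ/ satisfy [−lateral], [−nasal], [+voice].

ɡ, ʒ, dz, ʐ, ɣ, dʒ, ɖ, d, r, z, ɾ, ʁ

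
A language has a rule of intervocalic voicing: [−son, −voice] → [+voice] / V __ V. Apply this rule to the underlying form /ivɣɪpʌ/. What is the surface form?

Only /p/ occurs between two vowels (/ɪ/ __ /ʌ/) and matches the structural description. It is a voiceless bilabial stop, so [−son, −voice] holds; changing it to [+voice] with all other features held fixed yields /b/ (voiced bilabial stop). No other segment meets both the structural description and the environment, so the output is [ivɣɪbʌ].

[ivɣɪbʌ]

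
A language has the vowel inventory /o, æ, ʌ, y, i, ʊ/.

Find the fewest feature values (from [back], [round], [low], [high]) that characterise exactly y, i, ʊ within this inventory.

[+high]

/y, i, ʊ/ are exactly the [+high] segments in the inventory, so a single feature suffices.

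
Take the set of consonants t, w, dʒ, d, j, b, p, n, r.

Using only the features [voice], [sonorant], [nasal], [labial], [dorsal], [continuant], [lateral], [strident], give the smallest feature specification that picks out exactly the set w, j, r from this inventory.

The target set is precisely the extension of [+continuant] in this inventory.

[+continuant]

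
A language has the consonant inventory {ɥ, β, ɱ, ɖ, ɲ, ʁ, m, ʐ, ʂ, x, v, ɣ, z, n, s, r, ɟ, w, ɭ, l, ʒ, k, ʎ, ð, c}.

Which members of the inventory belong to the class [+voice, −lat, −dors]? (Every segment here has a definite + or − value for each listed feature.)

Eliminate segments failing any feature: /ɥ, ɲ, ʁ, ɣ, ɟ, w/ are [+dorsal]; /ʂ, x, s, k, c/ are [−voice]; /ɭ, l, ʎ/ are [+lateral]. The remaining /β, ɱ, ɖ, m, ʐ, v, z, n, r, ʒ, ð/ satisfy [+voice], [−lateral], [−dorsal].

β, ɱ, ɖ, m, ʐ, v, z, n, r, ʒ, ð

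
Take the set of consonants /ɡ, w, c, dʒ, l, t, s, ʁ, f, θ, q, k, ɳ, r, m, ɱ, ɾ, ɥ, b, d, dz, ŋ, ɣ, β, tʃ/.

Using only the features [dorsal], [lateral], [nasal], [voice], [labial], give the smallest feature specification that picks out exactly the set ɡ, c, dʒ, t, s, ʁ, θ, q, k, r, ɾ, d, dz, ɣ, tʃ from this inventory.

Every target segment is [-nasal], [-lateral], [-labial]; each remaining inventory member fails at least one of these. Each conjunct is needed — [-lateral, -labial] alone would also admit /ɳ, ŋ/; [-nasal, -labial] alone would also admit /l/; [-nasal, -lateral] alone would also admit /w, f, ɥ, b, …/ — and no other combination of two listed features has exactly this extension, so three is the minimum.

[-nasal, -lateral, -labial]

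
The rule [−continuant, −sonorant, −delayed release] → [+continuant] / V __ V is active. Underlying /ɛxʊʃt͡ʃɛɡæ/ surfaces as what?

Only /ɡ/ occurs between two vowels (/ɛ/ __ /æ/) and matches the structural description. It is a voiced velar stop, so [−continuant, −sonorant, −delayed release] holds; changing it to [+continuant] with all other features held fixed yields /ɣ/ (voiced velar fricative). No other segment meets both the structural description and the environment, so the output is [ɛxʊʃt͡ʃɛɣæ].

[ɛxʊʃt͡ʃɛɣæ]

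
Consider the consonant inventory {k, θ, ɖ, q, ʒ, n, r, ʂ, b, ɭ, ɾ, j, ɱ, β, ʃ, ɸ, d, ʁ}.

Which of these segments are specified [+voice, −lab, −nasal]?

ɖ, ʒ, r, ɭ, ɾ, j, d, ʁ

Checking each segment against [+voice], [−labial], [−nasal]: /ɖ/ (voiced retroflex stop), /ʒ/ (voiced postalveolar fricative), /r/ (alveolar trill), /ɭ/ (retroflex lateral approximant), /ɾ/ (alveolar tap), /j/ (palatal glide), among others, satisfy every feature; every other segment in the inventory fails at least one.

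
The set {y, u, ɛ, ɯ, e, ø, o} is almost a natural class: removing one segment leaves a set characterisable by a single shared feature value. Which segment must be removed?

[tense] groups all but one: /ɯ, e, ø, y, u, o/ share [+tense] while /ɛ/ (mid front unrounded lax vowel) alone is [-tense]. Removing any other segment would not leave a single-feature class that excludes it.

ɛ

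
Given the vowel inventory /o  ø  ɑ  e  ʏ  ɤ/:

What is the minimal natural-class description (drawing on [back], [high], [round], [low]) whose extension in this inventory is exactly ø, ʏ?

[-back, +round]

/ø, ʏ/ are all [-back], [+round], and no other segment in the inventory matches both values. Dropping any one of them over-generates: [+round] alone would also admit /o/; [-back] alone would also admit /e/. No other single listed feature picks out exactly this set either, so fewer than two features will not do.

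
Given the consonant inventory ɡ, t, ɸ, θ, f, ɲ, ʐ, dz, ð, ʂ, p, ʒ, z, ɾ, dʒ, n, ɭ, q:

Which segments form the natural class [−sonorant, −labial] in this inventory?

ɡ, t, θ, ʐ, dz, ð, ʂ, ʒ, z, dʒ, q

Eliminate segments failing any feature: /ɸ, f, p/ are [+labial]; /ɲ, ɾ, n, ɭ/ are [+sonorant]. The remaining /ɡ, t, θ, ʐ, dz, ð, ʂ, ʒ, z, dʒ, q/ satisfy [−sonorant], [−labial].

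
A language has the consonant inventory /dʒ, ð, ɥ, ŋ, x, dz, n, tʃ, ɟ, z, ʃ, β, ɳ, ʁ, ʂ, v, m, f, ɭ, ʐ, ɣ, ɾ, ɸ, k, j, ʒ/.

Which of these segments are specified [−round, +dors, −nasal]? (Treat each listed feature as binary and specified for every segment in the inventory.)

Among the inventory, the [−round] segments are /dʒ, ð, ŋ, x, dz, n, tʃ, ɟ, z, ʃ, β, ɳ, ʁ, ʂ, v, m, f, ɭ, ʐ, ɣ, ɾ, ɸ, k, j, ʒ/.
Intersecting with [+dorsal] gives /ŋ, x, ɟ, ʁ, ɣ, k, j/.
Of those, [−nasal] leaves /x, ɟ, ʁ, ɣ, k, j/.

x, ɟ, ʁ, ɣ, k, j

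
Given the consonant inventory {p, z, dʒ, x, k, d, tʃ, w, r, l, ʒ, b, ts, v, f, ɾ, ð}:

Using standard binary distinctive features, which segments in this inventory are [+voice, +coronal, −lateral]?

z, dʒ, d, r, ʒ, ɾ, ð

Checking each segment against [+voice], [+coronal], [−lateral]: /z/ (voiced alveolar fricative), /dʒ/ (voiced postalveolar affricate), /d/ (voiced alveolar stop), /r/ (alveolar trill), /ʒ/ (voiced postalveolar fricative), /ɾ/ (alveolar tap), among others, satisfy every feature; every other segment in the inventory fails at least one.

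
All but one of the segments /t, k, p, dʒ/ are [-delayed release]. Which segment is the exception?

dʒ

Every segment except /dʒ/ is [-delayed release]. /dʒ/ (voiced postalveolar affricate) is [+delayed release], so it is the exception.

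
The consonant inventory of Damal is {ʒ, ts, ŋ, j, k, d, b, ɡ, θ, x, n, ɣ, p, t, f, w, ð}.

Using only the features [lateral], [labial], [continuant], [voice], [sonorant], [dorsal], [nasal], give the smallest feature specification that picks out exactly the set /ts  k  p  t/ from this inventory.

The class [-voice], [-continuant] has exactly /ts, k, p, t/ as its extension in this inventory. No smaller conjunction from the listed features achieves this: [-continuant] alone would also admit /ŋ, d, b, ɡ, …/; [-voice] alone would also admit /θ, x, f/; and checking the remaining single features turns up none with this extension.

[-voice, -continuant]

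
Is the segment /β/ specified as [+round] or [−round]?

[−round]

/β/ is the voiced bilabial fricative. The feature [round] marks segments produced with lip rounding; /β/ lacks this property, so it is [−round].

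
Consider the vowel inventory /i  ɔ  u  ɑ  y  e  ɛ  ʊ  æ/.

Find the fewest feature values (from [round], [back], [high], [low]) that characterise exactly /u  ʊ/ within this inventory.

Every target segment is [+high], [+back]; each remaining inventory member fails at least one of these. Each conjunct is needed — [+back] alone would also admit /ɔ, ɑ/; [+high] alone would also admit /i, y/ — and no other single listed feature has exactly this extension, so two is the minimum.

[+high, +back]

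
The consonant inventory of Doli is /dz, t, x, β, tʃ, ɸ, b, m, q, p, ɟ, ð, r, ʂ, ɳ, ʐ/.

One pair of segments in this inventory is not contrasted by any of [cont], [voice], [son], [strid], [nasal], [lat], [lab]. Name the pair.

On the given features, /q/ and /t/ have an identical profile: [−continuant], [−voice], [−sonorant], [−strident], [−nasal], [−lateral], [−labial]. No other two segments in the inventory coincide on all 7 features. (They do differ in [coronal] and [dorsal], which are not among the given features.)

q, t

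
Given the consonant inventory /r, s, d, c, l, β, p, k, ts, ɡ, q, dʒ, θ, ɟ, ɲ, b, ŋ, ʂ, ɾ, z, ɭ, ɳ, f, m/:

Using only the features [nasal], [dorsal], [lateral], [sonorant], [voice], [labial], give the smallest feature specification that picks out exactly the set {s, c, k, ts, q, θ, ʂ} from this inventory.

The class [−voice], [−labial] has exactly /s, c, k, ts, q, θ, ʂ/ as its extension in this inventory. No smaller conjunction from the listed features achieves this: [−labial] alone would also admit /r, d, l, ɡ, …/; [−voice] alone would also admit /p, f/; and checking the remaining single features turns up none with this extension.

[−voice, −labial]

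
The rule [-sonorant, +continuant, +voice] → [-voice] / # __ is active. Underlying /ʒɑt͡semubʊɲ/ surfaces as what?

The only segment in the rule's environment that also matches [-sonorant, +continuant, +voice] is /ʒ/. Applying [-voice] turns the voiced postalveolar fricative into /ʃ/ (voiceless postalveolar fricative), giving [ʃɑt͡semubʊɲ].

[ʃɑt͡semubʊɲ]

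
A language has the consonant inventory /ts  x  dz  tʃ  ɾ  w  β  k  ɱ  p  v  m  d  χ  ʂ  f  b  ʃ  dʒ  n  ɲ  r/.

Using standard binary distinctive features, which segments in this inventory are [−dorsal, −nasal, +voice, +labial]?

β, v, b

Checking each segment against [−dorsal], [−nasal], [+voice], [+labial]: /β/ (voiced bilabial fricative), /v/ (voiced labiodental fricative), /b/ (voiced bilabial stop) satisfy every feature; every other segment in the inventory fails at least one.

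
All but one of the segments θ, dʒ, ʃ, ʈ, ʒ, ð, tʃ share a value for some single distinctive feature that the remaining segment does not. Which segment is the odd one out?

ʈ

/ð, ʒ, tʃ, ʃ, θ, dʒ/ are all [+distributed], but /ʈ/ (voiceless retroflex stop) is [-distributed]. No other single segment can be removed to leave a set sharing one feature value that the removed segment lacks, so /ʈ/ is the odd one out.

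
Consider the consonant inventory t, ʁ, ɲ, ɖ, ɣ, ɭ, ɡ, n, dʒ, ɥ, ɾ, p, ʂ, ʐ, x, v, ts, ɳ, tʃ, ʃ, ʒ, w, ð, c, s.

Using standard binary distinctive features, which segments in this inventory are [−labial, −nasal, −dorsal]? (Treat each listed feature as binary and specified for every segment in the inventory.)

t, ɖ, ɭ, dʒ, ɾ, ʂ, ʐ, ts, tʃ, ʃ, ʒ, ð, s

Checking each segment against [−labial], [−nasal], [−dorsal]: /t/ (voiceless alveolar stop), /ɖ/ (voiced retroflex stop), /ɭ/ (retroflex lateral approximant), /dʒ/ (voiced postalveolar affricate), /ɾ/ (alveolar tap), /ʂ/ (voiceless retroflex fricative), among others, satisfy every feature; every other segment in the inventory fails at least one.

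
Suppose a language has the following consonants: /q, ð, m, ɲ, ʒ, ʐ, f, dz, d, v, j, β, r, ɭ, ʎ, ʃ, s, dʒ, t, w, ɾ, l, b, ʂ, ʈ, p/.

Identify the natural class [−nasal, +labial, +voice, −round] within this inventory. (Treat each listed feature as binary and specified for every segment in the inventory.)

The [−nasal] segments are /q, ð, ʒ, ʐ, f, dz, d, v, j, β, r, ɭ, ʎ, ʃ, s, dʒ, t, w, ɾ, l, b, ʂ, ʈ, p/.
Intersecting with [+labial] gives /f, v, β, w, b, p/.
Then [+voice] gives /v, β, w, b/.
Of those, [−round] leaves /v, β, b/.

v, β, b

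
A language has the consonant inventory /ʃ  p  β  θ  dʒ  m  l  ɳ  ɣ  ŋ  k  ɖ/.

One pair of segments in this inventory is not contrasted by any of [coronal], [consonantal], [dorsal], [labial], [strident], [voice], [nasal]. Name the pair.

/ɖ/ (voiced retroflex stop) and /l/ (alveolar lateral approximant) are both [+coronal], [+consonantal], [−dorsal], [−labial], [−strident], [+voice], [−nasal], so none of the listed features separates them. (They do differ in [sonorant], [lateral] and [anterior], which are not among the given features.) Every other pair in the inventory differs on at least one listed feature.

ɖ, l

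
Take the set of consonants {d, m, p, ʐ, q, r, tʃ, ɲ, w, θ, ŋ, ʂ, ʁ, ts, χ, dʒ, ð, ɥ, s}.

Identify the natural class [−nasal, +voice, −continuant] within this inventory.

Checking each segment against [−nasal], [+voice], [−continuant]: /d/ (voiced alveolar stop), /dʒ/ (voiced postalveolar affricate) satisfy every feature; every other segment in the inventory fails at least one.

d, dʒ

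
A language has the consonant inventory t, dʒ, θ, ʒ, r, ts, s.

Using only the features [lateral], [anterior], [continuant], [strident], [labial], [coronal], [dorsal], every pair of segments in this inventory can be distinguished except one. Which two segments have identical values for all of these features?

r, θ

/r/ (alveolar trill) and /θ/ (voiceless dental fricative) are both [−lateral], [+anterior], [+continuant], [−strident], [−labial], [+coronal], [−dorsal], so none of the listed features separates them. (They do differ in [sonorant] and [voice], which are not among the given features.) Every other pair in the inventory differs on at least one listed feature.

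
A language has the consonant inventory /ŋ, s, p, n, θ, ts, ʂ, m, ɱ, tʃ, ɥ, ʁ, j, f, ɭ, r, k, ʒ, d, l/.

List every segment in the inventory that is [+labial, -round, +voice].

Checking each segment against [+labial], [-round], [+voice]: /m/ (bilabial nasal), /ɱ/ (labiodental nasal) satisfy every feature; every other segment in the inventory fails at least one.

m, ɱ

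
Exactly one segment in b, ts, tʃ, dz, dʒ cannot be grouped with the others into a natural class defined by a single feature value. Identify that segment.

b

[delayed release] (equivalently [strident], [labial], [coronal]) groups all but one: /dz, ts, dʒ, tʃ/ share [+delayed release] while /b/ (voiced bilabial stop) alone is [−delayed release]. Removing any other segment would not leave a single-feature class that excludes it.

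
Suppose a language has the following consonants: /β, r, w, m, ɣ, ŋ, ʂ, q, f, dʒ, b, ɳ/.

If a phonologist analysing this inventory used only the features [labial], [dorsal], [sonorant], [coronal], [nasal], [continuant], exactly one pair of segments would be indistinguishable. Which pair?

f, β

/f/ (voiceless labiodental fricative) and /β/ (voiced bilabial fricative) are both [+labial], [-dorsal], [-sonorant], [-coronal], [-nasal], [+continuant], so none of the listed features separates them. (They do differ in [voice], which is not among the given features.) Every other pair in the inventory differs on at least one listed feature.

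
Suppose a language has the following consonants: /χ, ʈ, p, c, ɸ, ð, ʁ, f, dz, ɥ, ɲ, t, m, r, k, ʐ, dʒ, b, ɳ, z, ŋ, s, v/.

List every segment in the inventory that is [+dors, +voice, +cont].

Checking each segment against [+dorsal], [+voice], [+continuant]: /ʁ/ (voiced uvular fricative), /ɥ/ (labial-palatal glide) satisfy every feature; every other segment in the inventory fails at least one.

ʁ, ɥ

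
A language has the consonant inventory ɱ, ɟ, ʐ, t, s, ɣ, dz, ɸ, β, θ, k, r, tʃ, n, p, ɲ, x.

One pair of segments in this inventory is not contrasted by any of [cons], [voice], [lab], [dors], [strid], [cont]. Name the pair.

On the given features, /ɲ/ and /ɟ/ have an identical profile: [+consonantal], [+voice], [-labial], [+dorsal], [-strident], [-continuant]. No other two segments in the inventory coincide on all 6 features. (They do differ in [sonorant] and [nasal], which are not among the given features.)

ɲ, ɟ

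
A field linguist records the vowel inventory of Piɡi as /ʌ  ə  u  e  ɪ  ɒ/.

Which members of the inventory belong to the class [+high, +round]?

Among the inventory, the [+high] segments are /u, ɪ/.
Among these, [+round] leaves /u/.

u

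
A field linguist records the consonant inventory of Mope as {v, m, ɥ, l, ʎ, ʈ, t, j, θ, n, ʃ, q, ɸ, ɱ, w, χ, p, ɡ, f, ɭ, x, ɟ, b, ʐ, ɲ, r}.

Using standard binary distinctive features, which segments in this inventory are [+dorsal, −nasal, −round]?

Eliminate segments failing any feature: /v, m, l, ʈ, t, θ, n, ʃ, ɸ, ɱ, p, f, ɭ, b, ʐ, r/ are [−dorsal]; /ɥ, w/ are [+round]; /ɲ/ is [+nasal]. The remaining /ʎ, j, q, χ, ɡ, x, ɟ/ satisfy [+dorsal], [−nasal], [−round].

ʎ, j, q, χ, ɡ, x, ɟ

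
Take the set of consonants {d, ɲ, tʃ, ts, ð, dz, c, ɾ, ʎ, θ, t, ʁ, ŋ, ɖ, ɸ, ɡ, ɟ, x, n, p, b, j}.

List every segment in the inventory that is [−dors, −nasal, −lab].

d, tʃ, ts, ð, dz, ɾ, θ, t, ɖ

Eliminate segments failing any feature: /ɲ, c, ʎ, ʁ, ŋ, ɡ, ɟ, x, j/ are [+dorsal]; /ɸ, p, b/ are [+labial]; /n/ is [+nasal]. The remaining /d, tʃ, ts, ð, dz, ɾ, θ, t, ɖ/ satisfy [−dorsal], [−nasal], [−labial].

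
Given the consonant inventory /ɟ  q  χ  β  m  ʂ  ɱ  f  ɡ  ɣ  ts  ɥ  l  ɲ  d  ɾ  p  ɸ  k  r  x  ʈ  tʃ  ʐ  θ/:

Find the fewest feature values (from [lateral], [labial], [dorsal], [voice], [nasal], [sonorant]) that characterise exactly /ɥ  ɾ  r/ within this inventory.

[+sonorant, −nasal, −lateral]

Every target segment is [+sonorant], [−nasal], [−lateral]; each remaining inventory member fails at least one of these. Each conjunct is needed — [−nasal, −lateral] alone would also admit /ɟ, q, χ, β, …/; [+sonorant, −lateral] alone would also admit /m, ɱ, ɲ/; [+sonorant, −nasal] alone would also admit /l/ — and no other combination of two listed features has exactly this extension, so three is the minimum.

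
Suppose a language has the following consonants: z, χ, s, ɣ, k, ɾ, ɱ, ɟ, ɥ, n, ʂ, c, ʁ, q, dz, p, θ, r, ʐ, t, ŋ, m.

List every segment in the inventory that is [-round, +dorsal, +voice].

ɣ, ɟ, ʁ, ŋ

Checking each segment against [-round], [+dorsal], [+voice]: /ɣ/ (voiced velar fricative), /ɟ/ (voiced palatal stop), /ʁ/ (voiced uvular fricative), /ŋ/ (velar nasal) satisfy every feature; every other segment in the inventory fails at least one.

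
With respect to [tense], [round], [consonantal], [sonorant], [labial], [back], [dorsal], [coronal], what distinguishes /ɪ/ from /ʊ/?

[labial], [round], [back]

/ɪ/ is the high front unrounded lax vowel and /ʊ/ is the high back rounded lax vowel. Both are [-tense], [-consonantal], [+sonorant], [+dorsal], [-coronal]. /ɪ/ is [-labial] while /ʊ/ is [+labial]; /ɪ/ is [-round] while /ʊ/ is [+round]; /ɪ/ is [-back] while /ʊ/ is [+back], so the distinguishing features are [labial], [round], [back].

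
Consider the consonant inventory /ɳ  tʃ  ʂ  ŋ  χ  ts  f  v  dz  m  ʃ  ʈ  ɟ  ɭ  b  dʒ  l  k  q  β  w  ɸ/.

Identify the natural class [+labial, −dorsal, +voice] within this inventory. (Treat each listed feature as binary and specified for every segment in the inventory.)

v, m, b, β

Checking each segment against [+labial], [−dorsal], [+voice]: /v/ (voiced labiodental fricative), /m/ (bilabial nasal), /b/ (voiced bilabial stop), /β/ (voiced bilabial fricative) satisfy every feature; every other segment in the inventory fails at least one.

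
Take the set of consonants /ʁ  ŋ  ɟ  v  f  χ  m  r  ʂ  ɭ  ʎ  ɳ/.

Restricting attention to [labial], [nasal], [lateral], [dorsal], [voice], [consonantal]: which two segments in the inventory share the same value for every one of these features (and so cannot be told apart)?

ɟ, ʁ

Both /ɟ/ and /ʁ/ are [−labial], [−nasal], [−lateral], [+dorsal], [+voice], [+consonantal]. Since the list omits [continuant], [high] and [back] — which do distinguish the voiced palatal stop from the voiced uvular fricative — this pair collapses; all other pairs remain distinct.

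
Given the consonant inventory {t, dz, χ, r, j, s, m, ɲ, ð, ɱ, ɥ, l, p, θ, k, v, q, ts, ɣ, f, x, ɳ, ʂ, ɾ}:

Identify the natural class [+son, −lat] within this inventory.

r, j, m, ɲ, ɱ, ɥ, ɳ, ɾ

The [+sonorant] segments are /r, j, m, ɲ, ɱ, ɥ, l, ɳ, ɾ/.
Then [−lateral] leaves /r, j, m, ɲ, ɱ, ɥ, ɳ, ɾ/.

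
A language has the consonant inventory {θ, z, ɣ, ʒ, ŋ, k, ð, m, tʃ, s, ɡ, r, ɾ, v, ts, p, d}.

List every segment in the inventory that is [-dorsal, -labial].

Eliminate segments failing any feature: /ɣ, ŋ, k, ɡ/ are [+dorsal]; /m, v, p/ are [+labial]. The remaining /θ, z, ʒ, ð, tʃ, s, r, ɾ, ts, d/ satisfy [-dorsal], [-labial].

θ, z, ʒ, ð, tʃ, s, r, ɾ, ts, d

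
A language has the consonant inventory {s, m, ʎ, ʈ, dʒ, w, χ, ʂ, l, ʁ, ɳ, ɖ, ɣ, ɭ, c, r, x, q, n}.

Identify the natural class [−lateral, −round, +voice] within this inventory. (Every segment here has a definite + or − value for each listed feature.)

Among the inventory, the [−lateral] segments are /s, m, ʈ, dʒ, w, χ, ʂ, ʁ, ɳ, ɖ, ɣ, c, r, x, q, n/.
Among these, [−round] gives /s, m, ʈ, dʒ, χ, ʂ, ʁ, ɳ, ɖ, ɣ, c, r, x, q, n/.
Intersecting with [+voice] leaves /m, dʒ, ʁ, ɳ, ɖ, ɣ, r, n/.

m, dʒ, ʁ, ɳ, ɖ, ɣ, r, n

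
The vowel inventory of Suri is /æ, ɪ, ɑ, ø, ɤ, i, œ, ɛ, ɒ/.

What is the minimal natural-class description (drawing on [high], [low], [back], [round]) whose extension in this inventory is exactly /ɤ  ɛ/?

/ɤ, ɛ/ are all [-high], [-low], [-round], and no other segment in the inventory matches all three values. Dropping any one of them over-generates: [-low, -round] alone would also admit /ɪ, i/; [-high, -round] alone would also admit /æ, ɑ/; [-high, -low] alone would also admit /ø, œ/. No other combination of two listed features picks out exactly this set either, so fewer than three features will not do.

[-high, -low, -round]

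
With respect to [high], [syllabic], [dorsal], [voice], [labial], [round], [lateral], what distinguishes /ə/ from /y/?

[labial], [round], [high]

The two segments share [+syllabic], [+dorsal], [+voice], [−lateral]. The only features from the list on which they differ: /ə/ is [−labial] while /y/ is [+labial]; /ə/ is [−round] while /y/ is [+round]; /ə/ is [−high] while /y/ is [+high].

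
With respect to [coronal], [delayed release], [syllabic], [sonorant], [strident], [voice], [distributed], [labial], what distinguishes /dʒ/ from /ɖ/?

/dʒ/ is the voiced postalveolar affricate and /ɖ/ is the voiced retroflex stop. Both are [+coronal], [−syllabic], [−sonorant], [+voice], [−labial]. /dʒ/ is [+strident] while /ɖ/ is [−strident]; /dʒ/ is [+delayed release] while /ɖ/ is [−delayed release]; /dʒ/ is [+distributed] while /ɖ/ is [−distributed], so the distinguishing features are [strident], [delayed release], [distributed].

[strident], [delayed release], [distributed]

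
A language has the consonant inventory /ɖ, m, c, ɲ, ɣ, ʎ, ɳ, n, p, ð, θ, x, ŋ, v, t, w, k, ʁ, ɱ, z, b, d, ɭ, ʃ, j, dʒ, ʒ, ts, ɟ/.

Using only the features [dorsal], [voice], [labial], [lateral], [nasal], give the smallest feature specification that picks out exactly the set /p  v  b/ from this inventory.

[−nasal, +labial, −dorsal]

/p, v, b/ are all [−nasal], [+labial], [−dorsal], and no other segment in the inventory matches all three values. Dropping any one of them over-generates: [+labial, −dorsal] alone would also admit /m, ɱ/; [−nasal, −dorsal] alone would also admit /ɖ, ð, θ, t, …/; [−nasal, +labial] alone would also admit /w/. No other combination of two listed features picks out exactly this set either, so fewer than three features will not do.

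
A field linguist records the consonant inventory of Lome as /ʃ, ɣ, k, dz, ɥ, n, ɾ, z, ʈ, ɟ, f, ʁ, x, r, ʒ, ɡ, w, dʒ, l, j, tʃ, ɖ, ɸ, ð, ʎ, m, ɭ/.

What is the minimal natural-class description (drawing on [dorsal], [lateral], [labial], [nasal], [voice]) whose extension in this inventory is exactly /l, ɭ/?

[+lateral, -dorsal]

Every target segment is [+lateral], [-dorsal]; each remaining inventory member fails at least one of these. Each conjunct is needed — [-dorsal] alone would also admit /ʃ, dz, n, ɾ, …/; [+lateral] alone would also admit /ʎ/ — and no other single listed feature has exactly this extension, so two is the minimum.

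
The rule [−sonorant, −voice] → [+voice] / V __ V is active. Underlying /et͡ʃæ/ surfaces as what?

The only segment in the rule's environment that also matches [−sonorant, −voice] is /t͡ʃ/. Applying [+voice] turns the voiceless postalveolar affricate into /d͡ʒ/ (voiced postalveolar affricate), giving [ed͡ʒæ].

[ed͡ʒæ]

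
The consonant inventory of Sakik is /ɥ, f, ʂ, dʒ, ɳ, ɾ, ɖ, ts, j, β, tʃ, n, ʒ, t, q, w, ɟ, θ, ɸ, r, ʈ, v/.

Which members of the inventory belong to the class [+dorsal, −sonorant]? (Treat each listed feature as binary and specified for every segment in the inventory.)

q, ɟ

Checking each segment against [+dorsal], [−sonorant]: /q/ (voiceless uvular stop), /ɟ/ (voiced palatal stop) satisfy every feature; every other segment in the inventory fails at least one.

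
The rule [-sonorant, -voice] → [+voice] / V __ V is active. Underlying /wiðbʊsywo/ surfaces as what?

/s/ satisfies [-sonorant, -voice] and sits in V __ V. The [+voice] counterpart of the voiceless alveolar fricative is /z/. Other segments in /wiðbʊsywo/ either fail the structural description or are not in the environment, so the surface form is [wiðbʊzywo].

[wiðbʊzywo]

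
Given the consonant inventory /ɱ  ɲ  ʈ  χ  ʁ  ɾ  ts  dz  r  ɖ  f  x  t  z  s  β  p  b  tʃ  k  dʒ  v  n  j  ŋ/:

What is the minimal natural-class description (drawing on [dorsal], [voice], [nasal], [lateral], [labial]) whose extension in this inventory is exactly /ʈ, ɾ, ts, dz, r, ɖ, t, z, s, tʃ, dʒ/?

[−nasal, −labial, −dorsal]

The class [−nasal], [−labial], [−dorsal] has exactly /ʈ, ɾ, ts, dz, r, ɖ, t, z, s, tʃ, dʒ/ as its extension in this inventory. No smaller conjunction from the listed features achieves this: [−labial, −dorsal] alone would also admit /n/; [−nasal, −dorsal] alone would also admit /f, β, p, b, …/; [−nasal, −labial] alone would also admit /χ, ʁ, x, k, …/; and checking the remaining two-feature bundles turns up none with this extension.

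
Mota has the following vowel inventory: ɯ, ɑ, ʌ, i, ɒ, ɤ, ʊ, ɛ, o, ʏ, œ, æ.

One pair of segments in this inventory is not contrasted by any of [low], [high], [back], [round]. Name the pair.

Both /ʌ/ and /ɤ/ are [−low], [−high], [+back], [−round]. Since the list omits [tense] — which does distinguish the mid back unrounded lax vowel from the mid back unrounded tense vowel — this pair collapses; all other pairs remain distinct.

ʌ, ɤ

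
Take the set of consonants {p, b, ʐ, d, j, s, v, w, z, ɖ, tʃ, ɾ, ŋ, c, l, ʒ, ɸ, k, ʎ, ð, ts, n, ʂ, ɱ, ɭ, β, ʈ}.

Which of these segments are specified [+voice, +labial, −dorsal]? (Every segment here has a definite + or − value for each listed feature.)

b, v, ɱ, β

Eliminate segments failing any feature: /p, s, tʃ, c, ɸ, k, ts, ʂ, ʈ/ are [−voice]; /ʐ, d, j, z, ɖ, ɾ, ŋ, l, ʒ, ʎ, ð, n, ɭ/ are [−labial]; /w/ is [+dorsal]. The remaining /b, v, ɱ, β/ satisfy [+voice], [+labial], [−dorsal].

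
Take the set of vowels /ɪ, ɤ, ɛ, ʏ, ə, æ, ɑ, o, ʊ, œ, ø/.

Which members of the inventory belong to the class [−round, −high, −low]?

ɤ, ɛ, ə

Among the inventory, the [−round] segments are /ɪ, ɤ, ɛ, ə, æ, ɑ/.
Intersecting with [−high] gives /ɤ, ɛ, ə, æ, ɑ/.
Of those, [−low] leaves /ɤ, ɛ, ə/.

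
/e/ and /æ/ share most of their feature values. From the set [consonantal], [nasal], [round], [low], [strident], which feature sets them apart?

The two segments share [-consonantal], [-nasal], [-round], [-strident]. The only feature from the list on which they differ: /e/ is [-low] while /æ/ is [+low].

[low]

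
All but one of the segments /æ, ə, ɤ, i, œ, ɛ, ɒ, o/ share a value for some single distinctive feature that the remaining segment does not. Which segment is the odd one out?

i

The remaining segments after removing /i/ share [−high]; /i/ (high front unrounded tense vowel) is [+high]. For every other candidate removal, the leftover set fails to share any single feature value that the removed segment lacks.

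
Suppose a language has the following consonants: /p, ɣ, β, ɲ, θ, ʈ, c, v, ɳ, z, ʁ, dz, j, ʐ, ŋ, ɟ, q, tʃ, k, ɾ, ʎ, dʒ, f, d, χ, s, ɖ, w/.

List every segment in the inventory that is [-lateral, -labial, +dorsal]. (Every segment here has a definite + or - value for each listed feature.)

ɣ, ɲ, c, ʁ, j, ŋ, ɟ, q, k, χ

Among the inventory, the [-lateral] segments are /p, ɣ, β, ɲ, θ, ʈ, c, v, ɳ, z, ʁ, dz, j, ʐ, ŋ, ɟ, q, tʃ, k, ɾ, dʒ, f, d, χ, s, ɖ, w/.
Within that set, [-labial] gives /ɣ, ɲ, θ, ʈ, c, ɳ, z, ʁ, dz, j, ʐ, ŋ, ɟ, q, tʃ, k, ɾ, dʒ, d, χ, s, ɖ/.
Intersecting with [+dorsal] leaves /ɣ, ɲ, c, ʁ, j, ŋ, ɟ, q, k, χ/.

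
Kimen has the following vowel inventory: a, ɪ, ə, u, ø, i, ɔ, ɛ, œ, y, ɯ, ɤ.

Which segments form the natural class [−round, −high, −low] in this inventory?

First, the [−round] segments are /a, ɪ, ə, i, ɛ, ɯ, ɤ/.
Among these, [−high] gives /a, ə, ɛ, ɤ/.
Of those, [−low] leaves /ə, ɛ, ɤ/.

ə, ɛ, ɤ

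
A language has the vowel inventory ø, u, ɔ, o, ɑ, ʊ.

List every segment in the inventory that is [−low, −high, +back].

ɔ, o

First, the [−low] segments are /ø, u, ɔ, o, ʊ/.
Intersecting with [−high] gives /ø, ɔ, o/.
Within that set, [+back] leaves /ɔ, o/.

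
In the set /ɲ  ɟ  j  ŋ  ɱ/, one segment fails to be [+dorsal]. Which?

ɱ

Every segment except /ɱ/ is [+dorsal]. /ɱ/ (labiodental nasal) is [−dorsal], so it is the exception.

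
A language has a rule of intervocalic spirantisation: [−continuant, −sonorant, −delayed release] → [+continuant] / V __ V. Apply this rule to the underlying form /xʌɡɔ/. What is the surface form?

The only segment in the rule's environment that also matches [−continuant, −sonorant, −delayed release] is /ɡ/. Applying [+continuant] turns the voiced velar stop into /ɣ/ (voiced velar fricative), giving [xʌɣɔ].

[xʌɣɔ]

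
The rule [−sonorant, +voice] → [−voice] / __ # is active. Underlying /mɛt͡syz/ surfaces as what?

Only the final segment /z/ is both word-final and matches the structural description. It is a voiced alveolar fricative, so [−sonorant, +voice] holds; changing it to [−voice] with all other features held fixed yields /s/ (voiceless alveolar fricative). No other segment meets both the structural description and the environment, so the output is [mɛt͡sys].

[mɛt͡sys]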